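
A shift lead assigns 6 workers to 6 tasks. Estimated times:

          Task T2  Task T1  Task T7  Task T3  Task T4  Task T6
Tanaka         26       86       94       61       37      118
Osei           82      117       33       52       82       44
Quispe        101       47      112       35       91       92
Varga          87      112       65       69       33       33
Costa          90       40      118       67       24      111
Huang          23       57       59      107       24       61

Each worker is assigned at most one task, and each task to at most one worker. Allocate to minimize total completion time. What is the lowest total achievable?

Treat this as an assignment problem: match each worker to one task.
Optimal: Tanaka→Task T2 (26 min), Osei→Task T7 (33 min), Quispe→Task T3 (35 min), Varga→Task T6 (33 min), Costa→Task T1 (40 min), Huang→Task T4 (24 min) — total 26+33+35+33+40+24 = 191 min.
Min-entry greedy (repeatedly take the single cheapest remaining cell) gives 234 min, worse by 43.

Minimum total: 191 min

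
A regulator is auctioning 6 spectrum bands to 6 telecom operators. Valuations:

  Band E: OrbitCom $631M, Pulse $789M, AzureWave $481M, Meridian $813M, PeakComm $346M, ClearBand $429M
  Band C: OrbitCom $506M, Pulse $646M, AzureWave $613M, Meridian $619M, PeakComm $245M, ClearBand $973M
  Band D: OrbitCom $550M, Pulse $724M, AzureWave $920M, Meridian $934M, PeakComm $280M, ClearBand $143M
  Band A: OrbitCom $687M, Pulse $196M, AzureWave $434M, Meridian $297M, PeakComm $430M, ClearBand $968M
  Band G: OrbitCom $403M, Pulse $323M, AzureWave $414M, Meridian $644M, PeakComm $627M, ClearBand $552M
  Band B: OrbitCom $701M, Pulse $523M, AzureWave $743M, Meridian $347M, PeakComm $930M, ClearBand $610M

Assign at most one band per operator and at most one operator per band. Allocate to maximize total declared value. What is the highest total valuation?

Max total: $4943M

Optimal: OrbitCom→Band A ($687M), Pulse→Band E ($789M), AzureWave→Band D ($920M), Meridian→Band G ($644M), PeakComm→Band B ($930M), ClearBand→Band C ($973M) — total 687+789+920+644+930+973 = $4943M.
Row-greedy (each operator in turn takes its best remaining band) gives $4457M, worse by 486.
Checked against all permutations: $4943M is optimal.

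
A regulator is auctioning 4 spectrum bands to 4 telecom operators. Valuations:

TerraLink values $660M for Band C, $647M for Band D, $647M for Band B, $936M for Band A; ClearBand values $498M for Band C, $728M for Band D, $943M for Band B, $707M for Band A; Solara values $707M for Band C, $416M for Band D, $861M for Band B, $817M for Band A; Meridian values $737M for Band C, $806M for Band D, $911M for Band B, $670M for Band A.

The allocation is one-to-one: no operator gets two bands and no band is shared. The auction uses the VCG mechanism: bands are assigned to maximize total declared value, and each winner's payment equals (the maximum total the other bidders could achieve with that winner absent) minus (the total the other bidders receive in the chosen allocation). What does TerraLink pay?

Efficient allocation: TerraLink→Band A ($936M), ClearBand→Band B ($943M), Solara→Band C ($707M), Meridian→Band D ($806M); total welfare W = $3392M.
TerraLink receives Band A at value $936M, so the others get W − 936 = $2456M.
Without TerraLink: best allocation of the remaining 3 bidders over all 4 bands is ClearBand→Band B ($943M), Solara→Band A ($817M), Meridian→Band D ($806M), total $2566M.
VCG payment = (others' best without TerraLink) − (others' welfare with TerraLink) = 2566 − 2456 = $110M.

TerraLink pays $110M.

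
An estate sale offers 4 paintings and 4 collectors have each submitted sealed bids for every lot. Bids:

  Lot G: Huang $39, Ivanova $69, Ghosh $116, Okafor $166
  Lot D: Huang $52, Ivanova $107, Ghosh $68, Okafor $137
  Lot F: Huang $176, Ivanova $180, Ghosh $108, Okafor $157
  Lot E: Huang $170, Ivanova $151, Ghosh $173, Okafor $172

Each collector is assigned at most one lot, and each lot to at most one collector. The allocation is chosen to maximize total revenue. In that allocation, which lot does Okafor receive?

Okafor receives Lot G.

Optimal: Huang→Lot F ($176), Ivanova→Lot D ($107), Ghosh→Lot E ($173), Okafor→Lot G ($166) — total 176+107+173+166 = $622.
Checked against all permutations: $622 is optimal.
Okafor's own top lot is Lot E ($172), but forcing Okafor→Lot E and reassigning the rest optimally gives only $571 — worse by 51.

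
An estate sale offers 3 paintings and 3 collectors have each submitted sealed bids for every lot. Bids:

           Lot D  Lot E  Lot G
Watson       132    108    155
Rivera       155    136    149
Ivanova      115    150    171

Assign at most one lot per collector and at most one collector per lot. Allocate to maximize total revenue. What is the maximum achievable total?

Maximum total: $460

Treat this as an assignment problem: match each collector to one lot.
Optimal: Watson→Lot G ($155), Rivera→Lot D ($155), Ivanova→Lot E ($150) — total 155+155+150 = $460.
Max-entry greedy (repeatedly take the single best remaining cell) gives $434, worse by 26.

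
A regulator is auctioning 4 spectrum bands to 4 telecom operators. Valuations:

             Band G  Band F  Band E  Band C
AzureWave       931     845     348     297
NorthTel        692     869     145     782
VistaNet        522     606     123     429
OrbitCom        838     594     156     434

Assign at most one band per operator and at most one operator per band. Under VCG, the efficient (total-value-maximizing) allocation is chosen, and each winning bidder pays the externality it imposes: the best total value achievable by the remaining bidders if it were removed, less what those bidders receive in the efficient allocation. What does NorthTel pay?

Efficient allocation: AzureWave→Band F ($845M), NorthTel→Band C ($782M), VistaNet→Band E ($123M), OrbitCom→Band G ($838M); total welfare W = $2588M.
NorthTel receives Band C at value $782M, so the others get W − 782 = $1806M.
Without NorthTel: best allocation of the remaining 3 bidders over all 4 bands is AzureWave→Band F ($845M), VistaNet→Band C ($429M), OrbitCom→Band G ($838M), total $2112M.
VCG payment = (others' best without NorthTel) − (others' welfare with NorthTel) = 2112 − 1806 = $306M.

NorthTel pays $306M.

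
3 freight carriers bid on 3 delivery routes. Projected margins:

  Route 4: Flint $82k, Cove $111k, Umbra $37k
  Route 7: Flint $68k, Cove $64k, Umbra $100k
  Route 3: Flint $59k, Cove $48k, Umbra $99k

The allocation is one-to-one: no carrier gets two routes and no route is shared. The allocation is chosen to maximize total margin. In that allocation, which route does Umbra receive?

Optimal: Flint→Route 7 ($68k), Cove→Route 4 ($111k), Umbra→Route 3 ($99k) — total 68+111+99 = $278k.
Column-greedy (each route in turn goes to its best remaining carrier) gives $270k, worse by 8.
Next-best assignment: Flint→Route 3, Cove→Route 4, Umbra→Route 7 = $270k.
Umbra's own top route is Route 7 ($100k), but forcing Umbra→Route 7 and reassigning the rest optimally gives only $270k — worse by 8.

Umbra receives Route 3.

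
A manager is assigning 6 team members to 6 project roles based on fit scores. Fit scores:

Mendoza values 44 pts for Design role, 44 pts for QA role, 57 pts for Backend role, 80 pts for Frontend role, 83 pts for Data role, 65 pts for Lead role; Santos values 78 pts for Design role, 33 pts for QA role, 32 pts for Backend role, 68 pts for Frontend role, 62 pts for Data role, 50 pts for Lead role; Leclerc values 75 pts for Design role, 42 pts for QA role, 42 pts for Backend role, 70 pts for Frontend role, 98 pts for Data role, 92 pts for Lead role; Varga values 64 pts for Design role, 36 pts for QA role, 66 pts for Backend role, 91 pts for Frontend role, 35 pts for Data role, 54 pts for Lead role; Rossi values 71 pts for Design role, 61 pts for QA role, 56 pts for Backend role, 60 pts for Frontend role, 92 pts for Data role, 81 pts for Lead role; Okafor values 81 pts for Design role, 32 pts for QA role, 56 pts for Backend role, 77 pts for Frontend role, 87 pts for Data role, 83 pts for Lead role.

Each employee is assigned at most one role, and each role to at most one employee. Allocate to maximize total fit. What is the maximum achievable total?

Max total: 468 pts

This is a one-to-one assignment (maximum-weight bipartite matching).
Optimal: Mendoza→Backend role (57 pts), Santos→Design role (78 pts), Leclerc→Data role (98 pts), Varga→Frontend role (91 pts), Rossi→QA role (61 pts), Okafor→Lead role (83 pts) — total 57+78+98+91+61+83 = 468 pts.
Row-greedy (each employee in turn takes its best remaining role) gives 461 pts, worse by 7.
Every other assignment is strictly worse.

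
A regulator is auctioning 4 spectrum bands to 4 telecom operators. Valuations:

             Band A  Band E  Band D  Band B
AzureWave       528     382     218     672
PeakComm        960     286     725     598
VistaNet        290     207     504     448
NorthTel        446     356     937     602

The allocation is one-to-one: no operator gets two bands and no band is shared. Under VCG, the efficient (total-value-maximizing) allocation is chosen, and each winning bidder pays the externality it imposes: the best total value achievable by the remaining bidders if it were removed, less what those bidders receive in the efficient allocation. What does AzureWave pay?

Efficient allocation: AzureWave→Band B ($672M), PeakComm→Band A ($960M), VistaNet→Band E ($207M), NorthTel→Band D ($937M); total welfare W = $2776M.
AzureWave receives Band B at value $672M, so the others get W − 672 = $2104M.
Without AzureWave: best allocation of the remaining 3 bidders over all 4 bands is PeakComm→Band A ($960M), VistaNet→Band B ($448M), NorthTel→Band D ($937M), total $2345M.
VCG payment = (others' best without AzureWave) − (others' welfare with AzureWave) = 2345 − 2104 = $241M.

AzureWave pays $241M.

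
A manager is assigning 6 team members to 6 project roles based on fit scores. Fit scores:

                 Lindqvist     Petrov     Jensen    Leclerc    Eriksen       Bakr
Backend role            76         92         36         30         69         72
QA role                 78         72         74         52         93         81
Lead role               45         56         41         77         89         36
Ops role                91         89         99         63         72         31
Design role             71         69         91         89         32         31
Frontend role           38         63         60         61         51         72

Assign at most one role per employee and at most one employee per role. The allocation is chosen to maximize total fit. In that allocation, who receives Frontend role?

Bakr receives Frontend role.

Optimal: Lindqvist→QA role (78 pts), Petrov→Backend role (92 pts), Jensen→Ops role (99 pts), Leclerc→Design role (89 pts), Eriksen→Lead role (89 pts), Bakr→Frontend role (72 pts) — total 78+92+99+89+89+72 = 519 pts.
Column-greedy (each role in turn goes to its best remaining employee) gives 504 pts, worse by 15.
Next-best assignment: Lindqvist→Ops role, Petrov→Backend role, Jensen→Design role, Leclerc→Lead role, Eriksen→QA role, Bakr→Frontend role = 516 pts.
Bakr's own top role is QA role (81 pts), but forcing Bakr→QA role and reassigning the rest optimally gives only 505 pts — worse by 14.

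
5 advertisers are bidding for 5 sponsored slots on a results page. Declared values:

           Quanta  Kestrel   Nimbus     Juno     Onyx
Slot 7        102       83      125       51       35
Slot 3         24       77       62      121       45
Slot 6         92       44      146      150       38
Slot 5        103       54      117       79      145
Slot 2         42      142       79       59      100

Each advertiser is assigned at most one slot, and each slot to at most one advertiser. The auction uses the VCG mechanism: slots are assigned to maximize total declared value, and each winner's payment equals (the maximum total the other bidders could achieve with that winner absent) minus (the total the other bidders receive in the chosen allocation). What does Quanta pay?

Quanta pays $8.

Efficient allocation: Quanta→Slot 7 ($102), Kestrel→Slot 2 ($142), Nimbus→Slot 6 ($146), Juno→Slot 3 ($121), Onyx→Slot 5 ($145); total welfare W = $656.
Quanta receives Slot 7 at value $102, so the others get W − 102 = $554.
Without Quanta: best allocation of the remaining 4 bidders over all 5 slots is Kestrel→Slot 2 ($142), Nimbus→Slot 7 ($125), Juno→Slot 6 ($150), Onyx→Slot 5 ($145), total $562.
VCG payment = (others' best without Quanta) − (others' welfare with Quanta) = 562 − 554 = $8.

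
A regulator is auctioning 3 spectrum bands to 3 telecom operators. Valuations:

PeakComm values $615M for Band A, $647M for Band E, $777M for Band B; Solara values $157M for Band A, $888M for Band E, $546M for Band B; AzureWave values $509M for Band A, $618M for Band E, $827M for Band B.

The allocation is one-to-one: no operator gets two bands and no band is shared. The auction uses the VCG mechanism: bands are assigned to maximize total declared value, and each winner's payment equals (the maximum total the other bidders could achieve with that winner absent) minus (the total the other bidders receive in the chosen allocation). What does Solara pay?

Efficient allocation: PeakComm→Band A ($615M), Solara→Band E ($888M), AzureWave→Band B ($827M); total welfare W = $2330M.
Solara receives Band E at value $888M, so the others get W − 888 = $1442M.
Without Solara: best allocation of the remaining 2 bidders over all 3 bands is PeakComm→Band E ($647M), AzureWave→Band B ($827M), total $1474M.
VCG payment = (others' best without Solara) − (others' welfare with Solara) = 1474 − 1442 = $32M.

Solara pays $32M.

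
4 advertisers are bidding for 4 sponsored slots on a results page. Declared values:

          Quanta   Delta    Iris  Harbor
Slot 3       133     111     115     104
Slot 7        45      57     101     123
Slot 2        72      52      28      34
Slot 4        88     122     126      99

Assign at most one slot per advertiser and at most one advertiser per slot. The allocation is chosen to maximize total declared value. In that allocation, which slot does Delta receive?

Optimal: Quanta→Slot 3 ($133), Delta→Slot 2 ($52), Iris→Slot 4 ($126), Harbor→Slot 7 ($123) — total 133+52+126+123 = $434.
Row-greedy (each advertiser in turn takes its best remaining slot) gives $390, worse by 44.
No other one-to-one assignment exceeds $434.
Delta's own top slot is Slot 4 ($122), but forcing Delta→Slot 4 and reassigning the rest optimally gives only $432 — worse by 2.

Delta receives Slot 2.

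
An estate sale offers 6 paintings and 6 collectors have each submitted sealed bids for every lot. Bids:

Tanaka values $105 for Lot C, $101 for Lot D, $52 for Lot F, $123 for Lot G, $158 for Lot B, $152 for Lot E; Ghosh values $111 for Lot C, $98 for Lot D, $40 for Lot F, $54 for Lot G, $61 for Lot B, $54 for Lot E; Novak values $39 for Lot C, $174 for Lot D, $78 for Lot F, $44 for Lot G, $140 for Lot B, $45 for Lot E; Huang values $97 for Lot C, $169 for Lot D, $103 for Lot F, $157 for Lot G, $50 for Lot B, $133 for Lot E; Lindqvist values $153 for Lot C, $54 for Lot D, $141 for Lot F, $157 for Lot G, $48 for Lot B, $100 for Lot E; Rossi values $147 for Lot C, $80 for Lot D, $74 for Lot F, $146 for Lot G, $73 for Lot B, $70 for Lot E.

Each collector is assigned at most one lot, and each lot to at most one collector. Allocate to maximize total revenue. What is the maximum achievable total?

Optimal: Tanaka→Lot B ($158), Ghosh→Lot C ($111), Novak→Lot D ($174), Huang→Lot E ($133), Lindqvist→Lot F ($141), Rossi→Lot G ($146) — total 158+111+174+133+141+146 = $863.
Max-entry greedy (repeatedly take the single best remaining cell) gives $770, worse by 93.
Swapping Ghosh↔Rossi (Ghosh→Lot G $54, Rossi→Lot C $147) loses 56.
Checked against all permutations: $863 is optimal.

Max total: $863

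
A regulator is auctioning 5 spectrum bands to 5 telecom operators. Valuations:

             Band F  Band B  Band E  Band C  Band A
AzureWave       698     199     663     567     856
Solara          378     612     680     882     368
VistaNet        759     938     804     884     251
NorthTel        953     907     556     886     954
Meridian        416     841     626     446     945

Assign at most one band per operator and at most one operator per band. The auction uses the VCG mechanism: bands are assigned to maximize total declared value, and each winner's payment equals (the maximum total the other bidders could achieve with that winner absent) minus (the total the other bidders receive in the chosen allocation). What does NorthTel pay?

NorthTel pays $35M.

Efficient allocation: AzureWave→Band E ($663M), Solara→Band C ($882M), VistaNet→Band B ($938M), NorthTel→Band F ($953M), Meridian→Band A ($945M); total welfare W = $4381M.
NorthTel receives Band F at value $953M, so the others get W − 953 = $3428M.
Without NorthTel: best allocation of the remaining 4 bidders over all 5 bands is AzureWave→Band F ($698M), Solara→Band C ($882M), VistaNet→Band B ($938M), Meridian→Band A ($945M), total $3463M.
VCG payment = (others' best without NorthTel) − (others' welfare with NorthTel) = 3463 − 3428 = $35M.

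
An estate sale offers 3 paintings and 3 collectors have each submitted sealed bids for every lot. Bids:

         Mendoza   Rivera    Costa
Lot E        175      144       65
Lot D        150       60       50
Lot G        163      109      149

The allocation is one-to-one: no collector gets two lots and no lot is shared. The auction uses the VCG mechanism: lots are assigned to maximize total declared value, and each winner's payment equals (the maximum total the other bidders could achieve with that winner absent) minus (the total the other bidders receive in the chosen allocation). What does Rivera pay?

Efficient allocation: Mendoza→Lot D ($150), Rivera→Lot E ($144), Costa→Lot G ($149); total welfare W = $443.
Rivera receives Lot E at value $144, so the others get W − 144 = $299.
Without Rivera: best allocation of the remaining 2 bidders over all 3 lots is Mendoza→Lot E ($175), Costa→Lot G ($149), total $324.
VCG payment = (others' best without Rivera) − (others' welfare with Rivera) = 324 − 299 = $25.

Rivera pays $25.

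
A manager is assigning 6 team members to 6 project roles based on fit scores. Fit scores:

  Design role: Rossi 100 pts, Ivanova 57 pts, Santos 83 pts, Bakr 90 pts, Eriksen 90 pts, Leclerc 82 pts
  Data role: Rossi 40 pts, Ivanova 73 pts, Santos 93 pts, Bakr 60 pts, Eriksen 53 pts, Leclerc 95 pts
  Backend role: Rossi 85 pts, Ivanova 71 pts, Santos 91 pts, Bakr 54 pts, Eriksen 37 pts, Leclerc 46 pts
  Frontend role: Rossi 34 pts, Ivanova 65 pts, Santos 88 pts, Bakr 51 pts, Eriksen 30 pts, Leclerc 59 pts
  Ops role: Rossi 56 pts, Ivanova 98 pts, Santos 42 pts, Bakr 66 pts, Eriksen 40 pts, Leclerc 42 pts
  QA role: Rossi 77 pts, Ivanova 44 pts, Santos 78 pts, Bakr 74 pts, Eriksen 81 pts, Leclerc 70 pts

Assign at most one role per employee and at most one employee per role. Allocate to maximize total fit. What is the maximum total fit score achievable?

Max total: 537 pts

Optimal: Rossi→Backend role (85 pts), Ivanova→Ops role (98 pts), Santos→Frontend role (88 pts), Bakr→Design role (90 pts), Eriksen→QA role (81 pts), Leclerc→Data role (95 pts) — total 85+98+88+90+81+95 = 537 pts.
Column-greedy (each role in turn goes to its best remaining employee) gives 498 pts, worse by 39.
Next-best assignment: Rossi→Backend role, Ivanova→Ops role, Santos→Frontend role, Bakr→QA role, Eriksen→Design role, Leclerc→Data role = 530 pts.
Swapping Ivanova↔Rossi (Ivanova→Backend role 71 pts, Rossi→Ops role 56 pts) loses 56.
Every other assignment is strictly worse.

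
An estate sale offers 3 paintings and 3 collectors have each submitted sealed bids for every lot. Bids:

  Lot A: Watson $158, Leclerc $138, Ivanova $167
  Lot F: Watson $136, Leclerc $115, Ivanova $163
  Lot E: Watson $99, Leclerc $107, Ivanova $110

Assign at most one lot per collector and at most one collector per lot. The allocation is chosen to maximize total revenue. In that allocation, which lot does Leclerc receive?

Optimal: Watson→Lot A ($158), Leclerc→Lot E ($107), Ivanova→Lot F ($163) — total 158+107+163 = $428.
Row-greedy (each collector in turn takes its best remaining lot) gives $383, worse by 45.
Swapping Leclerc↔Watson (Leclerc→Lot A $138, Watson→Lot E $99) loses 28.
No other one-to-one assignment exceeds $428.
Leclerc's own top lot is Lot A ($138), but forcing Leclerc→Lot A and reassigning the rest optimally gives only $400 — worse by 28.

Leclerc receives Lot E.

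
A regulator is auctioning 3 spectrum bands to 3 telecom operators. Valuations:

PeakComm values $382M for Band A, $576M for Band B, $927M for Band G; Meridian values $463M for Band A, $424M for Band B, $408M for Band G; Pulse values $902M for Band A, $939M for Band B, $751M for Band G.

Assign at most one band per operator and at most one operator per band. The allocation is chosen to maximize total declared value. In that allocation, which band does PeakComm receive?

PeakComm receives Band G.

Optimal: PeakComm→Band G ($927M), Meridian→Band A ($463M), Pulse→Band B ($939M) — total 927+463+939 = $2329M.
Column-greedy (each band in turn goes to its best remaining operator) gives $1886M, worse by 443.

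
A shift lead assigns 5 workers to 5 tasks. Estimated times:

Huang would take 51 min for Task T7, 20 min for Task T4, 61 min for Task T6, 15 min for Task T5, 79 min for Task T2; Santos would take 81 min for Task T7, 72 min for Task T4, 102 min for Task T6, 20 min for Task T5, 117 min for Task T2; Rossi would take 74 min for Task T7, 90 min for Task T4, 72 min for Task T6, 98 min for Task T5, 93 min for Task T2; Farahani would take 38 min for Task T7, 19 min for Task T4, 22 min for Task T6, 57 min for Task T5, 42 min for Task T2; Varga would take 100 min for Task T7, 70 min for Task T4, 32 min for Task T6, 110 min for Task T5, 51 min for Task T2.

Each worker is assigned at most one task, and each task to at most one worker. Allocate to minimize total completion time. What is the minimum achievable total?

Minimum total: 187 min

Optimal: Huang→Task T4 (20 min), Santos→Task T5 (20 min), Rossi→Task T7 (74 min), Farahani→Task T6 (22 min), Varga→Task T2 (51 min) — total 20+20+74+22+51 = 187 min.
Column-greedy (each task in turn goes to its cheapest remaining worker) gives 203 min, worse by 16.
Next-best assignment: Huang→Task T4, Santos→Task T5, Rossi→Task T7, Farahani→Task T2, Varga→Task T6 = 188 min.
No other one-to-one assignment undercuts 187 min.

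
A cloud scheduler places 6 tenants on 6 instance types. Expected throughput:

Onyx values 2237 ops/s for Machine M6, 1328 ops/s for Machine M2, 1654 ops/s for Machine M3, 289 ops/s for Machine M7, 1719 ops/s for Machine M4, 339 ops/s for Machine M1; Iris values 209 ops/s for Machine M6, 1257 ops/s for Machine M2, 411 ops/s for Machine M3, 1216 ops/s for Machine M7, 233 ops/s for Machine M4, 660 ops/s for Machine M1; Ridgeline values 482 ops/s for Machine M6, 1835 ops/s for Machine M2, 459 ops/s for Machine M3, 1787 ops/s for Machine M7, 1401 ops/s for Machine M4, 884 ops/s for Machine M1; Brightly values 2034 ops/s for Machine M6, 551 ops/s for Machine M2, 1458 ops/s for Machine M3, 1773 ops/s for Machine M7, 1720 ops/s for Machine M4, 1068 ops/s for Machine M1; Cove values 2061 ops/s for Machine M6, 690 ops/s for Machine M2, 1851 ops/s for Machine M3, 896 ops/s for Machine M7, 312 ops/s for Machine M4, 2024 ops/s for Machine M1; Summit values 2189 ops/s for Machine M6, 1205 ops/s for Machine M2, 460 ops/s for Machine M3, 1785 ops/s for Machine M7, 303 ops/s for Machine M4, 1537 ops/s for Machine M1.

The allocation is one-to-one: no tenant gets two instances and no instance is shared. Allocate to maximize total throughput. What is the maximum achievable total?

Treat this as an assignment problem: match each tenant to one instance.
Optimal: Onyx→Machine M3 (1654 ops/s), Iris→Machine M7 (1216 ops/s), Ridgeline→Machine M2 (1835 ops/s), Brightly→Machine M4 (1720 ops/s), Cove→Machine M1 (2024 ops/s), Summit→Machine M6 (2189 ops/s) — total 1654+1216+1835+1720+2024+2189 = 10638 ops/s.
Checked against all permutations: 10638 ops/s is optimal.

Maximum total: 10638 ops/s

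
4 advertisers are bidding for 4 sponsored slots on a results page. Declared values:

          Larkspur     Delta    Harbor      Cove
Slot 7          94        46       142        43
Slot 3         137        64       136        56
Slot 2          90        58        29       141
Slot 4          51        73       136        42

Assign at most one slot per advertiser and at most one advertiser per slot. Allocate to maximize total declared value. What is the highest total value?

Optimal: Larkspur→Slot 3 ($137), Delta→Slot 4 ($73), Harbor→Slot 7 ($142), Cove→Slot 2 ($141) — total 137+73+142+141 = $493.
Next-best assignment: Larkspur→Slot 3, Delta→Slot 7, Harbor→Slot 4, Cove→Slot 2 = $460.
Swapping Delta↔Cove (Delta→Slot 2 $58, Cove→Slot 4 $42) loses 114.

Maximum total: $493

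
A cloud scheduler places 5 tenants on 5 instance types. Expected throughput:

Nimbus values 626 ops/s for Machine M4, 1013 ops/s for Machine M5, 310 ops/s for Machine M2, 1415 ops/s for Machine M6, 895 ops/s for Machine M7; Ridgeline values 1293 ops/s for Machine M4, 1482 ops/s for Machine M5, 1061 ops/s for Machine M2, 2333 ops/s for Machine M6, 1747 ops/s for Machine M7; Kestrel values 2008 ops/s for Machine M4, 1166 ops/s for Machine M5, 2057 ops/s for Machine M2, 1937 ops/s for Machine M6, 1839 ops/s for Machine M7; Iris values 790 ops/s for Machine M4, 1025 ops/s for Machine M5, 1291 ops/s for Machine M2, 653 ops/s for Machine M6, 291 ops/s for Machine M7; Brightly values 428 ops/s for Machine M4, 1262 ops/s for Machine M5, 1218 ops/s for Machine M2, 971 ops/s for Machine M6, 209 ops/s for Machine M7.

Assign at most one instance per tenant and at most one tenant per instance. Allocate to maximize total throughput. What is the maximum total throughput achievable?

Optimal: Nimbus→Machine M7 (895 ops/s), Ridgeline→Machine M6 (2333 ops/s), Kestrel→Machine M4 (2008 ops/s), Iris→Machine M2 (1291 ops/s), Brightly→Machine M5 (1262 ops/s) — total 895+2333+2008+1291+1262 = 7789 ops/s.
Next-best assignment: Nimbus→Machine M6, Ridgeline→Machine M7, Kestrel→Machine M4, Iris→Machine M2, Brightly→Machine M5 = 7723 ops/s.
No other one-to-one assignment exceeds 7789 ops/s.

Max total: 7789 ops/s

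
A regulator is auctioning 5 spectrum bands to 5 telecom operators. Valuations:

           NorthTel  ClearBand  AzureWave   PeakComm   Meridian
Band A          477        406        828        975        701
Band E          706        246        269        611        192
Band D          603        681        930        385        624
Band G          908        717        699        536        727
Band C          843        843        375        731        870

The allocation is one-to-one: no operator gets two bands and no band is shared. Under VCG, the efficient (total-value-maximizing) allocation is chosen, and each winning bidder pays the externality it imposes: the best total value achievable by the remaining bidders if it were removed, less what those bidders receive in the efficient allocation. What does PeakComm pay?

Efficient allocation: NorthTel→Band E ($706M), ClearBand→Band G ($717M), AzureWave→Band D ($930M), PeakComm→Band A ($975M), Meridian→Band C ($870M); total welfare W = $4198M.
PeakComm receives Band A at value $975M, so the others get W − 975 = $3223M.
Without PeakComm: best allocation of the remaining 4 bidders over all 5 bands is NorthTel→Band G ($908M), ClearBand→Band C ($843M), AzureWave→Band D ($930M), Meridian→Band A ($701M), total $3382M.
VCG payment = (others' best without PeakComm) − (others' welfare with PeakComm) = 3382 − 3223 = $159M.

PeakComm pays $159M.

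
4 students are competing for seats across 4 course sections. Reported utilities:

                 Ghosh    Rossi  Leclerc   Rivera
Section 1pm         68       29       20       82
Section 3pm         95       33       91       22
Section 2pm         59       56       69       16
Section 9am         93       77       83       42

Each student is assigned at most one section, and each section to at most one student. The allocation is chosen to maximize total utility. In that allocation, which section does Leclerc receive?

Optimal: Ghosh→Section 3pm (95 points), Rossi→Section 9am (77 points), Leclerc→Section 2pm (69 points), Rivera→Section 1pm (82 points) — total 95+77+69+82 = 323 points.
Max-entry greedy (repeatedly take the single best remaining cell) gives 316 points, worse by 7.
Swapping Leclerc↔Rivera (Leclerc→Section 1pm 20 points, Rivera→Section 2pm 16 points) loses 115.
Leclerc's own top section is Section 3pm (91 points), but forcing Leclerc→Section 3pm and reassigning the rest optimally gives only 322 points — worse by 1.

Leclerc receives Section 2pm.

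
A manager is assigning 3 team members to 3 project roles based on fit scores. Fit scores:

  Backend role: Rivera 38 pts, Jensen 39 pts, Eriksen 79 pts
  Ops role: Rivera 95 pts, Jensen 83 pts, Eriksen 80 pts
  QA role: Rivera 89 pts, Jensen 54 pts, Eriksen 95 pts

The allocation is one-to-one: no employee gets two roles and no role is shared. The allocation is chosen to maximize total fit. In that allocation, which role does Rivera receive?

Rivera receives QA role.

Treat this as an assignment problem: match each employee to one role.
Optimal: Rivera→QA role (89 pts), Jensen→Ops role (83 pts), Eriksen→Backend role (79 pts) — total 89+83+79 = 251 pts.
Row-greedy (each employee in turn takes its best remaining role) gives 228 pts, worse by 23.
Swapping Rivera↔Eriksen (Rivera→Backend role 38 pts, Eriksen→QA role 95 pts) loses 35.
Rivera's own top role is Ops role (95 pts), but forcing Rivera→Ops role and reassigning the rest optimally gives only 229 pts — worse by 22.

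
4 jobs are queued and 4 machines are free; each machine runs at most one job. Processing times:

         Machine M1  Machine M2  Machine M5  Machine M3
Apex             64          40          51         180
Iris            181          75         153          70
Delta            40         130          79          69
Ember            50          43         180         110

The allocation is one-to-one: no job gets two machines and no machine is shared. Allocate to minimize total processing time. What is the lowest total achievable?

Optimal: Apex→Machine M5 (51 min), Iris→Machine M3 (70 min), Delta→Machine M1 (40 min), Ember→Machine M2 (43 min) — total 51+70+40+43 = 204 min.
Row-greedy (each job in turn takes its cheapest remaining machine) gives 330 min, worse by 126.
Next-best assignment: Apex→Machine M2, Iris→Machine M3, Delta→Machine M5, Ember→Machine M1 = 239 min.
Swapping Delta↔Iris (Delta→Machine M3 69 min, Iris→Machine M1 181 min) adds 140.
Every other assignment is strictly worse.

Min total: 204 min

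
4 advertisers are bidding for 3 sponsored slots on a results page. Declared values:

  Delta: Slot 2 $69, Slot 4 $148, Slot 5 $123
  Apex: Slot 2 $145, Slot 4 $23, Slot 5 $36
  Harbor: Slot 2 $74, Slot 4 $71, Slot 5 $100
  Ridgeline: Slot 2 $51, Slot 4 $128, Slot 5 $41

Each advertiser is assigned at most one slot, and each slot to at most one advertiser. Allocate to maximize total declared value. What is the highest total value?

Optimal: Apex→Slot 2 ($145), Ridgeline→Slot 4 ($128), Delta→Slot 5 ($123) — total 145+128+123 = $396.
Column-greedy (each slot in turn goes to its best remaining advertiser) gives $393, worse by 3.
Next-best assignment: Apex→Slot 2, Delta→Slot 4, Harbor→Slot 5 = $393.
Swapping Apex↔Delta (Apex→Slot 5 $36, Delta→Slot 2 $69) loses 163.
Checked against all permutations: $396 is optimal.

Maximum total: $396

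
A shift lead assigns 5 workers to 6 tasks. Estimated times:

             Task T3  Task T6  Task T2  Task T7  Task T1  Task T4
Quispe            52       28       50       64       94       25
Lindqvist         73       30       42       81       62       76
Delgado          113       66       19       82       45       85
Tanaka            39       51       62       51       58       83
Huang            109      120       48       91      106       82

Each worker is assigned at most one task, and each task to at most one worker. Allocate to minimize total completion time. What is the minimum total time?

Optimal: Quispe→Task T4 (25 min), Lindqvist→Task T6 (30 min), Delgado→Task T1 (45 min), Tanaka→Task T3 (39 min), Huang→Task T2 (48 min) — total 25+30+45+39+48 = 187 min.
Min-entry greedy (repeatedly take the single cheapest remaining cell) gives 204 min, worse by 17.
Swapping Delgado↔Huang (Delgado→Task T2 19 min, Huang→Task T1 106 min) adds 32.

Min total: 187 min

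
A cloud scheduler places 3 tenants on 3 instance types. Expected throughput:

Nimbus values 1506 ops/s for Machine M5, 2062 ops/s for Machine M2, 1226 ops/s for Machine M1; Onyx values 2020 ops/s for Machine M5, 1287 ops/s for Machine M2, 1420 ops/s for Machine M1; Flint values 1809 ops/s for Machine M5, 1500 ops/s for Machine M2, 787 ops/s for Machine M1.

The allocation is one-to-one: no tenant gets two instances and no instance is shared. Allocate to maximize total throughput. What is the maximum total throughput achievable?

Maximum total: 5291 ops/s

Optimal: Nimbus→Machine M2 (2062 ops/s), Onyx→Machine M1 (1420 ops/s), Flint→Machine M5 (1809 ops/s) — total 2062+1420+1809 = 5291 ops/s.
Row-greedy (each tenant in turn takes its best remaining instance) gives 4869 ops/s, worse by 422.
Swapping Onyx↔Flint (Onyx→Machine M5 2020 ops/s, Flint→Machine M1 787 ops/s) loses 422.
Checked against all permutations: 5291 ops/s is optimal.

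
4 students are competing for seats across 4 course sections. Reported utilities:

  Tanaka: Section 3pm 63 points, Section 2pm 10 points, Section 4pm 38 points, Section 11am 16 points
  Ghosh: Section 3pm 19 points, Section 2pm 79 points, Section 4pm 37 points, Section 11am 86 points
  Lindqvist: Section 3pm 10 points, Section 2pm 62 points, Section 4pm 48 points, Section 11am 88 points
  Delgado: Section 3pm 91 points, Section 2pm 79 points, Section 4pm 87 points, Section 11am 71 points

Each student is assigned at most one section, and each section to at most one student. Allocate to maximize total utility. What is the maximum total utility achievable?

Treat this as an assignment problem: match each student to one section.
Optimal: Tanaka→Section 3pm (63 points), Ghosh→Section 2pm (79 points), Lindqvist→Section 11am (88 points), Delgado→Section 4pm (87 points) — total 63+79+88+87 = 317 points.
Row-greedy (each student in turn takes its best remaining section) gives 298 points, worse by 19.
Next-best assignment: Tanaka→Section 3pm, Ghosh→Section 11am, Lindqvist→Section 2pm, Delgado→Section 4pm = 298 points.

Maximum total: 317 points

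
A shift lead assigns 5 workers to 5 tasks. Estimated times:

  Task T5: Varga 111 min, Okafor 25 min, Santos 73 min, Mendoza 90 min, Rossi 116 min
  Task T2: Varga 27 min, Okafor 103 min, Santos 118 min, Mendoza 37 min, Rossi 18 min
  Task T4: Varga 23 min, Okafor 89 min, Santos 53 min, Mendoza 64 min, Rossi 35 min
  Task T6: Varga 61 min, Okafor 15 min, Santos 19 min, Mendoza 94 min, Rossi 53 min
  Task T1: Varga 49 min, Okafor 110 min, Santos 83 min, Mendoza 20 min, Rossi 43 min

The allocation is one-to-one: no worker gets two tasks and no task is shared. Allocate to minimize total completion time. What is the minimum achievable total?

Min total: 105 min

Optimal: Varga→Task T4 (23 min), Okafor→Task T5 (25 min), Santos→Task T6 (19 min), Mendoza→Task T1 (20 min), Rossi→Task T2 (18 min) — total 23+25+19+20+18 = 105 min.
Row-greedy (each worker in turn takes its cheapest remaining task) gives 149 min, worse by 44.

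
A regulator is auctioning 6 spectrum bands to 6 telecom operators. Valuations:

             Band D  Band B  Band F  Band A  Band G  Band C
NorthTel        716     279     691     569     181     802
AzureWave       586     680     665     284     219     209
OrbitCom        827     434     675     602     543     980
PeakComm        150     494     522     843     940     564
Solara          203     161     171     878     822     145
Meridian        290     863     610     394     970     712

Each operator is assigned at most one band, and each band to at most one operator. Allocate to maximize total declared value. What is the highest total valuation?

Optimal: NorthTel→Band D ($716M), AzureWave→Band F ($665M), OrbitCom→Band C ($980M), PeakComm→Band G ($940M), Solara→Band A ($878M), Meridian→Band B ($863M) — total 716+665+980+940+878+863 = $5042M.
Column-greedy (each band in turn goes to its best remaining operator) gives $4408M, worse by 634.
Next-best assignment: NorthTel→Band C, AzureWave→Band F, OrbitCom→Band D, PeakComm→Band G, Solara→Band A, Meridian→Band B = $4975M.

Max total: $5042M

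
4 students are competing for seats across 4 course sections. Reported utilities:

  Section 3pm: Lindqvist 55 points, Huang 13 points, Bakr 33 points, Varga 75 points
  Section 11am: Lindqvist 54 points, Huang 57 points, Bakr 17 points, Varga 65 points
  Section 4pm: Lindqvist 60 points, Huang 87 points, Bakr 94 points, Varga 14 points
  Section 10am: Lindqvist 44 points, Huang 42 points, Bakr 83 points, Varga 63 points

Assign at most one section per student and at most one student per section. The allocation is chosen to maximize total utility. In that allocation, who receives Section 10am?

Bakr receives Section 10am.

This is a one-to-one assignment (maximum-weight bipartite matching).
Optimal: Lindqvist→Section 11am (54 points), Huang→Section 4pm (87 points), Bakr→Section 10am (83 points), Varga→Section 3pm (75 points) — total 54+87+83+75 = 299 points.
Row-greedy (each student in turn takes its best remaining section) gives 275 points, worse by 24.
No other one-to-one assignment exceeds 299 points.
Bakr's own top section is Section 4pm (94 points), but forcing Bakr→Section 4pm and reassigning the rest optimally gives only 270 points — worse by 29.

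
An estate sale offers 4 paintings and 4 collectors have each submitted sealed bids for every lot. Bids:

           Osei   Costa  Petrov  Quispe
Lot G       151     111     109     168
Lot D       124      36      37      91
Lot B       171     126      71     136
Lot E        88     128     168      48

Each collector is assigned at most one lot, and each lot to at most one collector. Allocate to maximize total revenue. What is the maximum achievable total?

Optimal: Osei→Lot D ($124), Costa→Lot B ($126), Petrov→Lot E ($168), Quispe→Lot G ($168) — total 124+126+168+168 = $586.

Max total: $586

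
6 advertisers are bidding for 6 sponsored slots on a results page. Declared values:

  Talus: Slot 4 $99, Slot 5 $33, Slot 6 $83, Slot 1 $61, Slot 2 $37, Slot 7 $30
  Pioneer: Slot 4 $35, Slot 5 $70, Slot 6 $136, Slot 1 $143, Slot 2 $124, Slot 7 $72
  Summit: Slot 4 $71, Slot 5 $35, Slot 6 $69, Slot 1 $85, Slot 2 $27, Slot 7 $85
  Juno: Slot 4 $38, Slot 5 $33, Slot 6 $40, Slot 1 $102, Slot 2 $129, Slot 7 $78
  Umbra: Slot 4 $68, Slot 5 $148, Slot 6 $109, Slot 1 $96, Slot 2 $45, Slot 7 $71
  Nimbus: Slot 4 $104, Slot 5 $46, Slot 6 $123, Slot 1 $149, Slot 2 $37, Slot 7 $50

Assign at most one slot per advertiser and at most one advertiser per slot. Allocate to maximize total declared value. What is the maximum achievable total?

Optimal: Talus→Slot 4 ($99), Pioneer→Slot 6 ($136), Summit→Slot 7 ($85), Juno→Slot 2 ($129), Umbra→Slot 5 ($148), Nimbus→Slot 1 ($149) — total 99+136+85+129+148+149 = $746.
Column-greedy (each slot in turn goes to its best remaining advertiser) gives $612, worse by 134.
Next-best assignment: Talus→Slot 4, Pioneer→Slot 1, Summit→Slot 7, Juno→Slot 2, Umbra→Slot 5, Nimbus→Slot 6 = $727.

Maximum total: $746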